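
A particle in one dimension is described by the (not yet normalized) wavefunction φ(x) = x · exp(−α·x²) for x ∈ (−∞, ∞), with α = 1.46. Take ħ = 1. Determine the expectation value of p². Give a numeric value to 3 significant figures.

4.38

p² φ = −ħ² d²φ/dx²; ⟨p²⟩ = −ħ² ∫ φ*·φ'' dx / ∫|φ|² dx.
Expand each integrand as polynomial × e^(−2αx²) and use ∫x^(2j)·e^(−2αx²) dx = (2j−1)!!/(4α)^j · √(π/(2α)), odd powers → 0; here √(π/(2α)) = 1.0373. Differentiate with the product rule, d/dx e^(−αx²) = −2αx·e^(−αx²).
State is unnormalized: ∫|φ|² dx = 0.17761, and ∫φ*·(−ħ² φ'') dx = 0.77794, so ⟨p²⟩ = 0.77794 / 0.17761.
⟨p²⟩ = 4.3800.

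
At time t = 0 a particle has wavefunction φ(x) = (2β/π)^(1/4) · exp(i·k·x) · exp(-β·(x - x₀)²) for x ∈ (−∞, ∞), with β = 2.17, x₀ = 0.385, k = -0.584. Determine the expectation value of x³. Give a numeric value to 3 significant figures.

0.190

⟨x³⟩ = ∫ x³·|φ|² dx (integrals over the domain).
Gaussian moments (u = x − x₀): ∫u^(2j)·e^(−2βu²) du = (2j−1)!!/(4β)^j · √(π/(2β)), odd powers integrate to 0; here √(π/(2β)) = 0.85081.
⟨x³⟩ = 0.19013.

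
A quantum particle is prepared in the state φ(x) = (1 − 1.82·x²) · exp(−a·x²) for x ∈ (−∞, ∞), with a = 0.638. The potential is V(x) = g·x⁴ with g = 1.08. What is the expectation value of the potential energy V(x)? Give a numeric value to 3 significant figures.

⟨V⟩ = ∫ V(x)·|φ|² dx / ∫|φ|² dx.
Expand each integrand as polynomial × e^(−2ax²) and use ∫x^(2j)·e^(−2ax²) dx = (2j−1)!!/(4a)^j · √(π/(2a)), odd powers → 0; here √(π/(2a)) = 1.5691.
State is unnormalized: ∫|φ|² dx = 1.7252, and ∫φ*·V(x)·φ dx = 9.1093, so ⟨V⟩ = 9.1093 / 1.7252.
⟨V⟩ = 5.2802.

5.28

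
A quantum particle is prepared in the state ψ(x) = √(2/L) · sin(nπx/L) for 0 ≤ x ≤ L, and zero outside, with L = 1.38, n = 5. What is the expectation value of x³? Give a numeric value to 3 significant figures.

0.649

⟨x³⟩ = ∫ x³·|ψ|² dx (integrals over the domain).
With sin²θ = (1 − cos2θ)/2 on 0 ≤ x ≤ L: ∫sin²(nπx/L) dx = L/2, ∫x·sin²(nπx/L) dx = L²/4, ∫x²·sin²(nπx/L) dx = L³·(1/6 − 1/(4n²π²)); higher powers xᵏ the same way, integrating xᵏ·cos(2nπx/L) by parts.
⟨x³⟩ = 0.64903.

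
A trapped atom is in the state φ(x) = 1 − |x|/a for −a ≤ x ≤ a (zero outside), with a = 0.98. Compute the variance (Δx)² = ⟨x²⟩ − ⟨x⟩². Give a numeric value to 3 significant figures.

0.0960

Compute ⟨x⟩ and ⟨x²⟩ separately, then (Δx)² = ⟨x²⟩ − ⟨x⟩².
φ is even, so ∫ over [−a, a] = 2∫₀ᵃ with φ = 1 − x/a there: ∫₀ᵃ (1 − x/a)² dx = a/3, ∫₀ᵃ x²(1 − x/a)² dx = a³/30, ∫₀ᵃ x⁴(1 − x/a)² dx = a⁵/105.
Normalization: ∫|φ|² dx = 0.65333.
⟨x⟩ = 0.0000 and ⟨x²⟩ = 0.096040.
(Δx)² = 0.096040 − (0.0000)² = 0.096040.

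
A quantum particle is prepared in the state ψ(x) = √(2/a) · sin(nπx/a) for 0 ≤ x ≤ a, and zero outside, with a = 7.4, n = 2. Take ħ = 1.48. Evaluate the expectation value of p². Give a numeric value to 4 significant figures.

p² ψ = −ħ² d²ψ/dx²; ⟨p²⟩ = −ħ² ∫ ψ*·ψ'' dx.
d/dx sin(nπx/a) = (nπ/a)·cos(nπx/a) and d²/dx² sin(nπx/a) = −(nπ/a)²·sin(nπx/a); on 0 ≤ x ≤ a, ∫sin²(nπx/a) dx = a/2 and ∫sin(nπx/a)·cos(nπx/a) dx = 0.
⟨p²⟩ = 1.5791.

1.579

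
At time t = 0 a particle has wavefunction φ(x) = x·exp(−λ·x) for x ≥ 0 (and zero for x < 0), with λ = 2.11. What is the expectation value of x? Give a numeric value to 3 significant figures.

0.711

⟨x⟩ = ∫ x·|φ|² dx / ∫|φ|² dx (integrals over the domain).
Every integrand reduces to terms xʲ·e^(−2λx) on [0, ∞); use ∫₀^∞ xʲ·e^(−2λx) dx = j!/(2λ)^(j+1).
State is unnormalized: ∫|φ|² dx = 0.026613, and ∫φ*·x·φ dx = 0.018919, so ⟨x⟩ = 0.018919 / 0.026613.
⟨x⟩ = 0.71090.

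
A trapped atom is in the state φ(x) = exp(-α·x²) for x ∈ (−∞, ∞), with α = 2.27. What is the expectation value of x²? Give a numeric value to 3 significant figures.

⟨x²⟩ = ∫ x²·|φ|² dx / ∫|φ|² dx (integrals over the domain).
Gaussian moments: ∫x^(2j)·e^(−2αx²) dx = (2j−1)!!/(4α)^j · √(π/(2α)), odd powers integrate to 0; here √(π/(2α)) = 0.83185.
State is unnormalized: ∫|φ|² dx = 0.83185, and ∫φ*·x²·φ dx = 0.091614, so ⟨x²⟩ = 0.091614 / 0.83185.
⟨x²⟩ = 0.11013.

0.110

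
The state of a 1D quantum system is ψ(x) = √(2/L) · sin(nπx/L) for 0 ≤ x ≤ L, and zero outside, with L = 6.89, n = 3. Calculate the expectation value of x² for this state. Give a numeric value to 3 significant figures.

15.6

⟨x²⟩ = ∫ x²·|ψ|² dx (integrals over the domain).
With sin²θ = (1 − cos2θ)/2 on 0 ≤ x ≤ L: ∫sin²(nπx/L) dx = L/2, ∫x·sin²(nπx/L) dx = L²/4, ∫x²·sin²(nπx/L) dx = L³·(1/6 − 1/(4n²π²)); higher powers xᵏ the same way, integrating xᵏ·cos(2nπx/L) by parts.
⟨x²⟩ = 15.557.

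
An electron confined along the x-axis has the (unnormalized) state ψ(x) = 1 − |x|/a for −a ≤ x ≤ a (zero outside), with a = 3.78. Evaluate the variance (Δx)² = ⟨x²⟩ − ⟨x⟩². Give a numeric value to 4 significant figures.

Compute ⟨x⟩ and ⟨x²⟩ separately, then (Δx)² = ⟨x²⟩ − ⟨x⟩².
ψ is even, so ∫ over [−a, a] = 2∫₀ᵃ with ψ = 1 − x/a there: ∫₀ᵃ (1 − x/a)² dx = a/3, ∫₀ᵃ x²(1 − x/a)² dx = a³/30, ∫₀ᵃ x⁴(1 − x/a)² dx = a⁵/105.
Normalization: ∫|ψ|² dx = 2.5200.
⟨x⟩ = 0.0000 and ⟨x²⟩ = 1.4288.
(Δx)² = 1.4288 − (0.0000)² = 1.4288.

1.429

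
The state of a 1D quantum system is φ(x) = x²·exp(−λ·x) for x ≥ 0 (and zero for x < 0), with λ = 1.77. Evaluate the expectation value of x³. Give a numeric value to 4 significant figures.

4.734

⟨x³⟩ = ∫ x³·|φ|² dx / ∫|φ|² dx (integrals over the domain).
Every integrand reduces to terms xʲ·e^(−2λx) on [0, ∞); use ∫₀^∞ xʲ·e^(−2λx) dx = j!/(2λ)^(j+1).
State is unnormalized: ∫|φ|² dx = 0.043171, and ∫φ*·x³·φ dx = 0.20436, so ⟨x³⟩ = 0.20436 / 0.043171.
⟨x³⟩ = 4.7338.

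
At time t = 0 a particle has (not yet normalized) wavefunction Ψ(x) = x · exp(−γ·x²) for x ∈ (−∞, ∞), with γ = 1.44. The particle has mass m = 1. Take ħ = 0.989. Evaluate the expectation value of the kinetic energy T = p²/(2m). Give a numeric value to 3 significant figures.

T = −(ħ²/2m) d²/dx², so ⟨T⟩ = −(ħ²/2m) ∫ Ψ*·Ψ'' dx / ∫|Ψ|² dx; with m = 1.
Expand each integrand as polynomial × e^(−2γx²) and use ∫x^(2j)·e^(−2γx²) dx = (2j−1)!!/(4γ)^j · √(π/(2γ)), odd powers → 0; here √(π/(2γ)) = 1.0444. Differentiate with the product rule, d/dx e^(−γx²) = −2γx·e^(−γx²).
State is unnormalized: ∫|Ψ|² dx = 0.18132, and ∫Ψ*·(−ħ²/2m · Ψ'') dx = 0.38309, so ⟨T⟩ = 0.38309 / 0.18132.
⟨T⟩ = 2.1127.

2.11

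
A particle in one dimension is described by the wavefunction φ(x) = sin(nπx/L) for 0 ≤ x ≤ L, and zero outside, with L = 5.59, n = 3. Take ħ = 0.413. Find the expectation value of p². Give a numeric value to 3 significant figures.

0.485

p² φ = −ħ² d²φ/dx²; ⟨p²⟩ = −ħ² ∫ φ*·φ'' dx / ∫|φ|² dx.
d/dx sin(nπx/L) = (nπ/L)·cos(nπx/L) and d²/dx² sin(nπx/L) = −(nπ/L)²·sin(nπx/L); on 0 ≤ x ≤ L, ∫sin²(nπx/L) dx = L/2 and ∫sin(nπx/L)·cos(nπx/L) dx = 0.
State is unnormalized: ∫|φ|² dx = 2.7950, and ∫φ*·(−ħ² φ'') dx = 1.3552, so ⟨p²⟩ = 1.3552 / 2.7950.
⟨p²⟩ = 0.48486.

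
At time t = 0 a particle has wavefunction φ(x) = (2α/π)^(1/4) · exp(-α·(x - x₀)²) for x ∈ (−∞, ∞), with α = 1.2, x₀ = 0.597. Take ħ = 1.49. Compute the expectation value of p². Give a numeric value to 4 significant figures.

2.664

p² φ = −ħ² d²φ/dx²; ⟨p²⟩ = −ħ² ∫ φ*·φ'' dx.
Gaussian moments (u = x − x₀): ∫u^(2j)·e^(−2αu²) du = (2j−1)!!/(4α)^j · √(π/(2α)), odd powers integrate to 0; here √(π/(2α)) = 1.1441. Derivatives: d/dx e^(−αu²) = −2αu·e^(−αu²), d²/dx² e^(−αu²) = (4α²u² − 2α)·e^(−αu²).
⟨p²⟩ = 2.6641.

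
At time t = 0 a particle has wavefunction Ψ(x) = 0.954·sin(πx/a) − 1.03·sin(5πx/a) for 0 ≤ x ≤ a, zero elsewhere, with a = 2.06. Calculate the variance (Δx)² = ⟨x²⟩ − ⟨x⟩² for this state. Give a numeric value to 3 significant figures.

Compute ⟨x⟩ and ⟨x²⟩ separately, then (Δx)² = ⟨x²⟩ − ⟨x⟩².
On 0 ≤ x ≤ a (j ≠ l): ∫sin²(jπx/a) dx = a/2, ∫sin(jπx/a)·sin(lπx/a) dx = 0; diagonal moments ∫x·sin²(jπx/a) dx = a²/4, ∫x²·sin²(jπx/a) dx = a³·(1/6 − 1/(4j²π²)); cross terms ∫x·sin(jπx/a)·sin(lπx/a) dx = 0 for j + l even and −4jla²/(π²(j² − l²)²) for j + l odd, ∫x²·sin(jπx/a)·sin(lπx/a) dx = (−1)^(j+l)·4jla³/(π²(j² − l²)²); higher powers the same way via product-to-sum and parts.
Normalization: ∫|Ψ|² dx = 2.0301.
⟨x⟩ = 1.0300 and ⟨x²⟩ = 1.2809.
(Δx)² = 1.2809 − (1.0300)² = 0.21996.

0.220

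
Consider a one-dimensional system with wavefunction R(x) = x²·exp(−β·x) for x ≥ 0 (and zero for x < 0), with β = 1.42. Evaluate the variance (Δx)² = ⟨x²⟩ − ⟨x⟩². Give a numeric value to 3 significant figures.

0.620

Compute ⟨x⟩ and ⟨x²⟩ separately, then (Δx)² = ⟨x²⟩ − ⟨x⟩².
Every integrand reduces to terms xʲ·e^(−2βx) on [0, ∞); use ∫₀^∞ xʲ·e^(−2βx) dx = j!/(2β)^(j+1).
Normalization: ∫|R|² dx = 0.12990.
⟨x⟩ = 1.7606 and ⟨x²⟩ = 3.7195.
(Δx)² = 3.7195 − (1.7606)² = 0.61992.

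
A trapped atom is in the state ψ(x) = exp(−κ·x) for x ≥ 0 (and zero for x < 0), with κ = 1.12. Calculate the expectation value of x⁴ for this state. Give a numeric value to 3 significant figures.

0.953

⟨x⁴⟩ = ∫ x⁴·|ψ|² dx / ∫|ψ|² dx (integrals over the domain).
Every integrand reduces to terms xʲ·e^(−2κx) on [0, ∞); use ∫₀^∞ xʲ·e^(−2κx) dx = j!/(2κ)^(j+1).
State is unnormalized: ∫|ψ|² dx = 0.44643, and ∫ψ*·x⁴·ψ dx = 0.42557, so ⟨x⁴⟩ = 0.42557 / 0.44643.
⟨x⁴⟩ = 0.95328.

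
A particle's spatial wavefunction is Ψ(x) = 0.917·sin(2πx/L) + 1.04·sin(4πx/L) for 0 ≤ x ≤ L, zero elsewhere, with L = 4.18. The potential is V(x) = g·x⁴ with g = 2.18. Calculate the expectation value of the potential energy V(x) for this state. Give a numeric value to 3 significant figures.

⟨V⟩ = ∫ V(x)·|Ψ|² dx / ∫|Ψ|² dx.
On 0 ≤ x ≤ L (j ≠ l): ∫sin²(jπx/L) dx = L/2, ∫sin(jπx/L)·sin(lπx/L) dx = 0; diagonal moments ∫x·sin²(jπx/L) dx = L²/4, ∫x²·sin²(jπx/L) dx = L³·(1/6 − 1/(4j²π²)); cross terms ∫x·sin(jπx/L)·sin(lπx/L) dx = 0 for j + l even and −4jlL²/(π²(j² − l²)²) for j + l odd, ∫x²·sin(jπx/L)·sin(lπx/L) dx = (−1)^(j+l)·4jlL³/(π²(j² − l²)²); higher powers the same way via product-to-sum and parts.
State is unnormalized: ∫|Ψ|² dx = 4.0180, and ∫Ψ*·V(x)·Ψ dx = 695.47, so ⟨V⟩ = 695.47 / 4.0180.
⟨V⟩ = 173.09.

173.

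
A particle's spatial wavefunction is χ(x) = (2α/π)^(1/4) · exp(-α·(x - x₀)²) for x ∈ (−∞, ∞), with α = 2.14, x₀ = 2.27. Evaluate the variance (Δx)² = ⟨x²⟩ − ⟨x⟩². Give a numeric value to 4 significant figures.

0.1168

Compute ⟨x⟩ and ⟨x²⟩ separately, then (Δx)² = ⟨x²⟩ − ⟨x⟩².
Gaussian moments (u = x − x₀): ∫u^(2j)·e^(−2αu²) du = (2j−1)!!/(4α)^j · √(π/(2α)), odd powers integrate to 0; here √(π/(2α)) = 0.85675.
⟨x⟩ = 2.2700 and ⟨x²⟩ = 5.2697.
(Δx)² = 5.2697 − (2.2700)² = 0.11682.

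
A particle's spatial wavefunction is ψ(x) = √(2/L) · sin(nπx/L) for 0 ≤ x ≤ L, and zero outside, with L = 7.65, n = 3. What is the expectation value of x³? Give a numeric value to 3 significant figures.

⟨x³⟩ = ∫ x³·|ψ|² dx (integrals over the domain).
With sin²θ = (1 − cos2θ)/2 on 0 ≤ x ≤ L: ∫sin²(nπx/L) dx = L/2, ∫x·sin²(nπx/L) dx = L²/4, ∫x²·sin²(nπx/L) dx = L³·(1/6 − 1/(4n²π²)); higher powers xᵏ the same way, integrating xᵏ·cos(2nπx/L) by parts.
⟨x³⟩ = 108.14.

108.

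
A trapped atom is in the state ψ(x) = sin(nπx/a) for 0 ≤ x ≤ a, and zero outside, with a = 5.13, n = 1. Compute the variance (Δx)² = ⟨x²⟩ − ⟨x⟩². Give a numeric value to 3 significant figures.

0.860

Compute ⟨x⟩ and ⟨x²⟩ separately, then (Δx)² = ⟨x²⟩ − ⟨x⟩².
With sin²θ = (1 − cos2θ)/2 on 0 ≤ x ≤ a: ∫sin²(nπx/a) dx = a/2, ∫x·sin²(nπx/a) dx = a²/4, ∫x²·sin²(nπx/a) dx = a³·(1/6 − 1/(4n²π²)); higher powers xᵏ the same way, integrating xᵏ·cos(2nπx/a) by parts.
Normalization: ∫|ψ|² dx = 2.5650.
⟨x⟩ = 2.5650 and ⟨x²⟩ = 7.4391.
(Δx)² = 7.4391 − (2.5650)² = 0.85985.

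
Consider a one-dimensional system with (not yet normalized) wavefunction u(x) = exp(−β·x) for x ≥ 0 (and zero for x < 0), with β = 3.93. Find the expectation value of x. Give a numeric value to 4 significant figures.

0.1272

⟨x⟩ = ∫ x·|u|² dx / ∫|u|² dx (integrals over the domain).
Every integrand reduces to terms xʲ·e^(−2βx) on [0, ∞); use ∫₀^∞ xʲ·e^(−2βx) dx = j!/(2β)^(j+1).
State is unnormalized: ∫|u|² dx = 0.12723, and ∫u*·x·u dx = 0.016187, so ⟨x⟩ = 0.016187 / 0.12723.
⟨x⟩ = 0.12723.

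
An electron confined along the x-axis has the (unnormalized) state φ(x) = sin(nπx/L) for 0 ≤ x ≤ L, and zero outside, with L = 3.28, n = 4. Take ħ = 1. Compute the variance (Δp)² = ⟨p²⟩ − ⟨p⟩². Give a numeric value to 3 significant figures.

Compute ⟨p⟩ and ⟨p²⟩ separately; (Δp)² = ⟨p²⟩ − ⟨p⟩².
d/dx sin(nπx/L) = (nπ/L)·cos(nπx/L) and d²/dx² sin(nπx/L) = −(nπ/L)²·sin(nπx/L); on 0 ≤ x ≤ L, ∫sin²(nπx/L) dx = L/2 and ∫sin(nπx/L)·cos(nπx/L) dx = 0.
Normalization: ∫|φ|² dx = 1.6400.
⟨p⟩ = 0.0000 and ⟨p²⟩ = 14.678.
(Δp)² = 14.678 − (0.0000)² = 14.678.

14.7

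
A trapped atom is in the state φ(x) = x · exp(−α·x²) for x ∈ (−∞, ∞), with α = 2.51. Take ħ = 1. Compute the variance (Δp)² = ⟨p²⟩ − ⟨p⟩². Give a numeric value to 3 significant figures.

Compute ⟨p⟩ and ⟨p²⟩ separately; (Δp)² = ⟨p²⟩ − ⟨p⟩².
Expand each integrand as polynomial × e^(−2αx²) and use ∫x^(2j)·e^(−2αx²) dx = (2j−1)!!/(4α)^j · √(π/(2α)), odd powers → 0; here √(π/(2α)) = 0.79108. Differentiate with the product rule, d/dx e^(−αx²) = −2αx·e^(−αx²).
Normalization: ∫|φ|² dx = 0.078793.
⟨p⟩ = 0.0000 and ⟨p²⟩ = 7.5300.
(Δp)² = 7.5300 − (0.0000)² = 7.5300.

7.53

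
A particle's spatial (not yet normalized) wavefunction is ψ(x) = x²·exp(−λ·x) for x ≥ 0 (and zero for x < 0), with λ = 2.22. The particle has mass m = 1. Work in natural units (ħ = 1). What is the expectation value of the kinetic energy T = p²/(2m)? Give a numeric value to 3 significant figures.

T = −(ħ²/2m) d²/dx², so ⟨T⟩ = −(ħ²/2m) ∫ ψ*·ψ'' dx / ∫|ψ|² dx; with m = 1.
Differentiate x²·exp(−λ·x) with the product rule; every integrand then reduces to terms xʲ·e^(−2λx) on [0, ∞), with ∫₀^∞ xʲ·e^(−2λx) dx = j!/(2λ)^(j+1).
State is unnormalized: ∫|ψ|² dx = 0.013909, and ∫ψ*·(−ħ²/2m · ψ'') dx = 0.011425, so ⟨T⟩ = 0.011425 / 0.013909.
⟨T⟩ = 0.82140.

0.821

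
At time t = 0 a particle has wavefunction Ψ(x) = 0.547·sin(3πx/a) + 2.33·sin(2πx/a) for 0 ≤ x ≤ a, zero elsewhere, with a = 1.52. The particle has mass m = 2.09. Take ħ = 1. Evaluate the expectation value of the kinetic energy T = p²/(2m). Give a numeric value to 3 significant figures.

4.35

T = −(ħ²/2m) d²/dx², so ⟨T⟩ = −(ħ²/2m) ∫ Ψ*·Ψ'' dx / ∫|Ψ|² dx; with m = 2.09.
d²/dx² sin(jπx/a) = −(jπ/a)²·sin(jπx/a); on 0 ≤ x ≤ a, ∫sin²(jπx/a) dx = a/2 and ∫sin(jπx/a)·sin(lπx/a) dx = 0 for j ≠ l, so only diagonal terms survive in ∫|Ψ|² and ∫Ψ·Ψ″; ∫Ψ·Ψ′ dx = [Ψ²/2] between the walls = 0.
State is unnormalized: ∫|Ψ|² dx = 4.3534, and ∫Ψ*·(−ħ²/2m · Ψ'') dx = 18.958, so ⟨T⟩ = 18.958 / 4.3534.
⟨T⟩ = 4.3548.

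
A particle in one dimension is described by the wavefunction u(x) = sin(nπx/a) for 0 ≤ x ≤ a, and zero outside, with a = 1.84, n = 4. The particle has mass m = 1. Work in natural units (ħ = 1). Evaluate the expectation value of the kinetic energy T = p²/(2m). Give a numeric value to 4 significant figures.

23.32

T = −(ħ²/2m) d²/dx², so ⟨T⟩ = −(ħ²/2m) ∫ u*·u'' dx / ∫|u|² dx; with m = 1.
d/dx sin(nπx/a) = (nπ/a)·cos(nπx/a) and d²/dx² sin(nπx/a) = −(nπ/a)²·sin(nπx/a); on 0 ≤ x ≤ a, ∫sin²(nπx/a) dx = a/2 and ∫sin(nπx/a)·cos(nπx/a) dx = 0.
State is unnormalized: ∫|u|² dx = 0.92000, and ∫u*·(−ħ²/2m · u'') dx = 21.456, so ⟨T⟩ = 21.456 / 0.92000.
⟨T⟩ = 23.321.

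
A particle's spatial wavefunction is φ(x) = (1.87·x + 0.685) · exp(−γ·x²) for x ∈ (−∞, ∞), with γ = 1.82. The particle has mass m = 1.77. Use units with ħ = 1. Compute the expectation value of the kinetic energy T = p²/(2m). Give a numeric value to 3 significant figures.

1.03

T = −(ħ²/2m) d²/dx², so ⟨T⟩ = −(ħ²/2m) ∫ φ*·φ'' dx / ∫|φ|² dx; with m = 1.77.
Expand each integrand as polynomial × e^(−2γx²) and use ∫x^(2j)·e^(−2γx²) dx = (2j−1)!!/(4γ)^j · √(π/(2γ)), odd powers → 0; here √(π/(2γ)) = 0.92902. Differentiate with the product rule, d/dx e^(−γx²) = −2γx·e^(−γx²).
State is unnormalized: ∫|φ|² dx = 0.88217, and ∫φ*·(−ħ²/2m · φ'') dx = 0.91240, so ⟨T⟩ = 0.91240 / 0.88217.
⟨T⟩ = 1.0343.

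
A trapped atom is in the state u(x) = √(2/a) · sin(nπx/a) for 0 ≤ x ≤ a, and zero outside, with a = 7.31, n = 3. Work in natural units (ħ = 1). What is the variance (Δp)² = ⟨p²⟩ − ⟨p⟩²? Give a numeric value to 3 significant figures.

Compute ⟨p⟩ and ⟨p²⟩ separately; (Δp)² = ⟨p²⟩ − ⟨p⟩².
d/dx sin(nπx/a) = (nπ/a)·cos(nπx/a) and d²/dx² sin(nπx/a) = −(nπ/a)²·sin(nπx/a); on 0 ≤ x ≤ a, ∫sin²(nπx/a) dx = a/2 and ∫sin(nπx/a)·cos(nπx/a) dx = 0.
⟨p⟩ = 0.0000 and ⟨p²⟩ = 1.6623.
(Δp)² = 1.6623 − (0.0000)² = 1.6623.

1.66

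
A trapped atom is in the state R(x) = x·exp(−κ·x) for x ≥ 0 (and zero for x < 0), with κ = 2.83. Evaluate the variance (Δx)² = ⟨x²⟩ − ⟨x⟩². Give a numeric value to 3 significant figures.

0.0936

Compute ⟨x⟩ and ⟨x²⟩ separately, then (Δx)² = ⟨x²⟩ − ⟨x⟩².
Every integrand reduces to terms xʲ·e^(−2κx) on [0, ∞); use ∫₀^∞ xʲ·e^(−2κx) dx = j!/(2κ)^(j+1).
Normalization: ∫|R|² dx = 0.011030.
⟨x⟩ = 0.53004 and ⟨x²⟩ = 0.37458.
(Δx)² = 0.37458 − (0.53004)² = 0.093646.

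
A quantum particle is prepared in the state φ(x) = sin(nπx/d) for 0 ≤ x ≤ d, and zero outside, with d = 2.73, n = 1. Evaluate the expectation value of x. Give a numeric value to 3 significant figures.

⟨x⟩ = ∫ x·|φ|² dx / ∫|φ|² dx (integrals over the domain).
With sin²θ = (1 − cos2θ)/2 on 0 ≤ x ≤ d: ∫sin²(nπx/d) dx = d/2, ∫x·sin²(nπx/d) dx = d²/4, ∫x²·sin²(nπx/d) dx = d³·(1/6 − 1/(4n²π²)); higher powers xᵏ the same way, integrating xᵏ·cos(2nπx/d) by parts.
State is unnormalized: ∫|φ|² dx = 1.3650, and ∫φ*·x·φ dx = 1.8632, so ⟨x⟩ = 1.8632 / 1.3650.
⟨x⟩ = 1.3650.

1.37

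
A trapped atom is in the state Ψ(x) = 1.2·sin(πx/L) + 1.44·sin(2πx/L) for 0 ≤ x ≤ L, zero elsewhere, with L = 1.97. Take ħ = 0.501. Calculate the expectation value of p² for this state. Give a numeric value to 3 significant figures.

p² Ψ = −ħ² d²Ψ/dx²; ⟨p²⟩ = −ħ² ∫ Ψ*·Ψ'' dx / ∫|Ψ|² dx.
d²/dx² sin(jπx/L) = −(jπ/L)²·sin(jπx/L); on 0 ≤ x ≤ L, ∫sin²(jπx/L) dx = L/2 and ∫sin(jπx/L)·sin(lπx/L) dx = 0 for j ≠ l, so only diagonal terms survive in ∫|Ψ|² and ∫Ψ·Ψ″; ∫Ψ·Ψ′ dx = [Ψ²/2] between the walls = 0.
State is unnormalized: ∫|Ψ|² dx = 3.4609, and ∫Ψ*·(−ħ² Ψ'') dx = 6.1205, so ⟨p²⟩ = 6.1205 / 3.4609.
⟨p²⟩ = 1.7685.

1.77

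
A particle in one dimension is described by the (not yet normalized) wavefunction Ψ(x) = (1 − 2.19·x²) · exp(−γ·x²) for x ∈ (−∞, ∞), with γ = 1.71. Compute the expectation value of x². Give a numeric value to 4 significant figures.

0.1351

⟨x²⟩ = ∫ x²·|Ψ|² dx / ∫|Ψ|² dx (integrals over the domain).
Expand each integrand as polynomial × e^(−2γx²) and use ∫x^(2j)·e^(−2γx²) dx = (2j−1)!!/(4γ)^j · √(π/(2γ)), odd powers → 0; here √(π/(2γ)) = 0.95843.
State is unnormalized: ∫|Ψ|² dx = 0.63945, and ∫Ψ*·x²·Ψ dx = 0.086404, so ⟨x²⟩ = 0.086404 / 0.63945.
⟨x²⟩ = 0.13512.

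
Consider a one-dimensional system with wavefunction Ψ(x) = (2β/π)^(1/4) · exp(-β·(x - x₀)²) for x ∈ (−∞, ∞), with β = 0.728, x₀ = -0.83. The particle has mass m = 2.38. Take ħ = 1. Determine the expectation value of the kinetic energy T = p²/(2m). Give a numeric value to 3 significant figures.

T = −(ħ²/2m) d²/dx², so ⟨T⟩ = −(ħ²/2m) ∫ Ψ*·Ψ'' dx; with m = 2.38.
Gaussian moments (u = x − x₀): ∫u^(2j)·e^(−2βu²) du = (2j−1)!!/(4β)^j · √(π/(2β)), odd powers integrate to 0; here √(π/(2β)) = 1.4689. Derivatives: d/dx e^(−βu²) = −2βu·e^(−βu²), d²/dx² e^(−βu²) = (4β²u² − 2β)·e^(−βu²).
⟨T⟩ = 0.15294.

0.153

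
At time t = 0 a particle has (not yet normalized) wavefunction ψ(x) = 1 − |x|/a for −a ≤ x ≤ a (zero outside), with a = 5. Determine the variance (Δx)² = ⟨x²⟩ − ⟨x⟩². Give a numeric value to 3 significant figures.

2.50

Compute ⟨x⟩ and ⟨x²⟩ separately, then (Δx)² = ⟨x²⟩ − ⟨x⟩².
ψ is even, so ∫ over [−a, a] = 2∫₀ᵃ with ψ = 1 − x/a there: ∫₀ᵃ (1 − x/a)² dx = a/3, ∫₀ᵃ x²(1 − x/a)² dx = a³/30, ∫₀ᵃ x⁴(1 − x/a)² dx = a⁵/105.
Normalization: ∫|ψ|² dx = 3.3333.
⟨x⟩ = 0.0000 and ⟨x²⟩ = 2.5000.
(Δx)² = 2.5000 − (0.0000)² = 2.5000.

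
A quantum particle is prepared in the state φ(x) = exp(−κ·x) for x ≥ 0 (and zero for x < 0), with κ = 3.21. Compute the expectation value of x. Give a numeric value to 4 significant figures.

0.1558

⟨x⟩ = ∫ x·|φ|² dx / ∫|φ|² dx (integrals over the domain).
Every integrand reduces to terms xʲ·e^(−2κx) on [0, ∞); use ∫₀^∞ xʲ·e^(−2κx) dx = j!/(2κ)^(j+1).
State is unnormalized: ∫|φ|² dx = 0.15576, and ∫φ*·x·φ dx = 0.024262, so ⟨x⟩ = 0.024262 / 0.15576.
⟨x⟩ = 0.15576.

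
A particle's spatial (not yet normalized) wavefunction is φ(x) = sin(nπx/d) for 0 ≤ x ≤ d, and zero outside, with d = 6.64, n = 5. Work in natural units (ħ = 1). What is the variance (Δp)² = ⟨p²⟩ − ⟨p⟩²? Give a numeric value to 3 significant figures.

Compute ⟨p⟩ and ⟨p²⟩ separately; (Δp)² = ⟨p²⟩ − ⟨p⟩².
d/dx sin(nπx/d) = (nπ/d)·cos(nπx/d) and d²/dx² sin(nπx/d) = −(nπ/d)²·sin(nπx/d); on 0 ≤ x ≤ d, ∫sin²(nπx/d) dx = d/2 and ∫sin(nπx/d)·cos(nπx/d) dx = 0.
Normalization: ∫|φ|² dx = 3.3200.
⟨p⟩ = 0.0000 and ⟨p²⟩ = 5.5963.
(Δp)² = 5.5963 − (0.0000)² = 5.5963.

5.60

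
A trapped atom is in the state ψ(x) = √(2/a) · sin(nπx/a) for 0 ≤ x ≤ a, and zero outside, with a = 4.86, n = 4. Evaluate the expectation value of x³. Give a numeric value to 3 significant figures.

28.2

⟨x³⟩ = ∫ x³·|ψ|² dx (integrals over the domain).
With sin²θ = (1 − cos2θ)/2 on 0 ≤ x ≤ a: ∫sin²(nπx/a) dx = a/2, ∫x·sin²(nπx/a) dx = a²/4, ∫x²·sin²(nπx/a) dx = a³·(1/6 − 1/(4n²π²)); higher powers xᵏ the same way, integrating xᵏ·cos(2nπx/a) by parts.
⟨x³⟩ = 28.153.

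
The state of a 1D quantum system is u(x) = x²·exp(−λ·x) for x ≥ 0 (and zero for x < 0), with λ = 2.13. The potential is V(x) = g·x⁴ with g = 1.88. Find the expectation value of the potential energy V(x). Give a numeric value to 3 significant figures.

⟨V⟩ = ∫ V(x)·|u|² dx / ∫|u|² dx.
Every integrand reduces to terms xʲ·e^(−2λx) on [0, ∞); use ∫₀^∞ xʲ·e^(−2λx) dx = j!/(2λ)^(j+1).
State is unnormalized: ∫|u|² dx = 0.017107, and ∫u*·V(x)·u dx = 0.16406, so ⟨V⟩ = 0.16406 / 0.017107.
⟨V⟩ = 9.5902.

9.59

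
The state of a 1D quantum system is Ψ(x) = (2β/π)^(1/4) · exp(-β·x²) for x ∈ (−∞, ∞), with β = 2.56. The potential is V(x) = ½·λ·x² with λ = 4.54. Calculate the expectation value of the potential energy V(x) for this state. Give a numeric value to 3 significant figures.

0.222

⟨V⟩ = ∫ V(x)·|Ψ|² dx.
Gaussian moments: ∫x^(2j)·e^(−2βx²) dx = (2j−1)!!/(4β)^j · √(π/(2β)), odd powers integrate to 0; here √(π/(2β)) = 0.78332.
⟨V⟩ = 0.22168.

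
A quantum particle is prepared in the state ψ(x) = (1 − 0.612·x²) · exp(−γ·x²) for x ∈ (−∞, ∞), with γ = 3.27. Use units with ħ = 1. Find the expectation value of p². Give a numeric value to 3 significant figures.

3.97

p² ψ = −ħ² d²ψ/dx²; ⟨p²⟩ = −ħ² ∫ ψ*·ψ'' dx / ∫|ψ|² dx.
Expand each integrand as polynomial × e^(−2γx²) and use ∫x^(2j)·e^(−2γx²) dx = (2j−1)!!/(4γ)^j · √(π/(2γ)), odd powers → 0; here √(π/(2γ)) = 0.69308. Differentiate with the product rule, d/dx e^(−γx²) = −2γx·e^(−γx²).
State is unnormalized: ∫|ψ|² dx = 0.63278, and ∫ψ*·(−ħ² ψ'') dx = 2.5132, so ⟨p²⟩ = 2.5132 / 0.63278.
⟨p²⟩ = 3.9717.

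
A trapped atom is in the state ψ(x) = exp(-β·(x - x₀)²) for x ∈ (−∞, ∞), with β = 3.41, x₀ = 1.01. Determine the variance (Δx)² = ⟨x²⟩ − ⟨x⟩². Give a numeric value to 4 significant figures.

0.07331

Compute ⟨x⟩ and ⟨x²⟩ separately, then (Δx)² = ⟨x²⟩ − ⟨x⟩².
Gaussian moments (u = x − x₀): ∫u^(2j)·e^(−2βu²) du = (2j−1)!!/(4β)^j · √(π/(2β)), odd powers integrate to 0; here √(π/(2β)) = 0.67871.
Normalization: ∫|ψ|² dx = 0.67871.
⟨x⟩ = 1.0100 and ⟨x²⟩ = 1.0934.
(Δx)² = 1.0934 − (1.0100)² = 0.073314.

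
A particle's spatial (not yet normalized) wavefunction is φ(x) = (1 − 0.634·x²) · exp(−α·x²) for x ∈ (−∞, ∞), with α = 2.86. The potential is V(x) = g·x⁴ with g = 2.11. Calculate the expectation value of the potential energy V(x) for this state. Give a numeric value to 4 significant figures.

0.02979

⟨V⟩ = ∫ V(x)·|φ|² dx / ∫|φ|² dx.
Expand each integrand as polynomial × e^(−2αx²) and use ∫x^(2j)·e^(−2αx²) dx = (2j−1)!!/(4α)^j · √(π/(2α)), odd powers → 0; here √(π/(2α)) = 0.74110.
State is unnormalized: ∫|φ|² dx = 0.66579, and ∫φ*·V(x)·φ dx = 0.019833, so ⟨V⟩ = 0.019833 / 0.66579.
⟨V⟩ = 0.029789.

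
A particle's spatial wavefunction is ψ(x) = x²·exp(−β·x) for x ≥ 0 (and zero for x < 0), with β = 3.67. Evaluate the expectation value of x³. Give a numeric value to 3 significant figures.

⟨x³⟩ = ∫ x³·|ψ|² dx / ∫|ψ|² dx (integrals over the domain).
Every integrand reduces to terms xʲ·e^(−2βx) on [0, ∞); use ∫₀^∞ xʲ·e^(−2βx) dx = j!/(2β)^(j+1).
State is unnormalized: ∫|ψ|² dx = 0.0011265, and ∫ψ*·x³·ψ dx = 0.00059822, so ⟨x³⟩ = 0.00059822 / 0.0011265.
⟨x³⟩ = 0.53104.

0.531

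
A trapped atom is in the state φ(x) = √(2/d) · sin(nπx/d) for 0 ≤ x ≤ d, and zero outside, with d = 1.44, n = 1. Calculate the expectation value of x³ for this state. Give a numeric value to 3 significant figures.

0.520

⟨x³⟩ = ∫ x³·|φ|² dx (integrals over the domain).
With sin²θ = (1 − cos2θ)/2 on 0 ≤ x ≤ d: ∫sin²(nπx/d) dx = d/2, ∫x·sin²(nπx/d) dx = d²/4, ∫x²·sin²(nπx/d) dx = d³·(1/6 − 1/(4n²π²)); higher powers xᵏ the same way, integrating xᵏ·cos(2nπx/d) by parts.
⟨x³⟩ = 0.51959.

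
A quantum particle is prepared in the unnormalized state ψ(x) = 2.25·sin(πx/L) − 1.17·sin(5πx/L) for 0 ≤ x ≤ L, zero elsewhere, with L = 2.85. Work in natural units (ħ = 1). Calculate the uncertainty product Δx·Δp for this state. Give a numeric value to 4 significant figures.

Δx = √(⟨x²⟩−⟨x⟩²), Δp = √(⟨p²⟩−⟨p⟩²).
On 0 ≤ x ≤ L (j ≠ l): ∫sin²(jπx/L) dx = L/2, ∫sin(jπx/L)·sin(lπx/L) dx = 0; diagonal moments ∫x·sin²(jπx/L) dx = L²/4, ∫x²·sin²(jπx/L) dx = L³·(1/6 − 1/(4j²π²)); cross terms ∫x·sin(jπx/L)·sin(lπx/L) dx = 0 for j + l even and −4jlL²/(π²(j² − l²)²) for j + l odd, ∫x²·sin(jπx/L)·sin(lπx/L) dx = (−1)^(j+l)·4jlL³/(π²(j² − l²)²); higher powers the same way via product-to-sum and parts. d²/dx² sin(jπx/L) = −(jπ/L)²·sin(jπx/L); on 0 ≤ x ≤ L, ∫sin²(jπx/L) dx = L/2 and ∫sin(jπx/L)·sin(lπx/L) dx = 0 for j ≠ l, so only diagonal terms survive in ∫|ψ|² and ∫ψ·ψ″; ∫ψ·ψ′ dx = [ψ²/2] between the walls = 0.
Normalization: ∫|ψ|² dx = 9.1647.
⟨x⟩ = 1.4250, ⟨x²⟩ = 2.3333 ⇒ Δx = 0.55016.
⟨p⟩ = 0.0000, ⟨p²⟩ = 7.4222 ⇒ Δp = 2.7244.
Δx·Δp = 1.4988.

1.499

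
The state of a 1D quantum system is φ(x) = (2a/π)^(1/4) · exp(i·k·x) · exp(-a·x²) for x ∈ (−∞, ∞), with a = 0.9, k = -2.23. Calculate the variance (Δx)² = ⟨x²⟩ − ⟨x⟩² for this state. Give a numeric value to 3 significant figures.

0.278

Compute ⟨x⟩ and ⟨x²⟩ separately, then (Δx)² = ⟨x²⟩ − ⟨x⟩².
Gaussian moments: ∫x^(2j)·e^(−2ax²) dx = (2j−1)!!/(4a)^j · √(π/(2a)), odd powers integrate to 0; here √(π/(2a)) = 1.3211.
⟨x⟩ = 0.0000 and ⟨x²⟩ = 0.27778.
(Δx)² = 0.27778 − (0.0000)² = 0.27778.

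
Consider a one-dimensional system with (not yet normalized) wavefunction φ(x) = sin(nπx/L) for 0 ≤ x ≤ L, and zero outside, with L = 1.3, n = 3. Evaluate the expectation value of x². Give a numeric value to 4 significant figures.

⟨x²⟩ = ∫ x²·|φ|² dx / ∫|φ|² dx (integrals over the domain).
With sin²θ = (1 − cos2θ)/2 on 0 ≤ x ≤ L: ∫sin²(nπx/L) dx = L/2, ∫x·sin²(nπx/L) dx = L²/4, ∫x²·sin²(nπx/L) dx = L³·(1/6 − 1/(4n²π²)); higher powers xᵏ the same way, integrating xᵏ·cos(2nπx/L) by parts.
State is unnormalized: ∫|φ|² dx = 0.65000, and ∫φ*·x²·φ dx = 0.35998, so ⟨x²⟩ = 0.35998 / 0.65000.
⟨x²⟩ = 0.55382.

0.5538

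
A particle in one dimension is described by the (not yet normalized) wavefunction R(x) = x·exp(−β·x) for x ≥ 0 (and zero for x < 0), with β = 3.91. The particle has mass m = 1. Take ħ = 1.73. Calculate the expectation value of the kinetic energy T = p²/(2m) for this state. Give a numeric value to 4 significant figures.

22.88

T = −(ħ²/2m) d²/dx², so ⟨T⟩ = −(ħ²/2m) ∫ R*·R'' dx / ∫|R|² dx; with m = 1.
Differentiate x·exp(−β·x) with the product rule; every integrand then reduces to terms xʲ·e^(−2βx) on [0, ∞), with ∫₀^∞ xʲ·e^(−2βx) dx = j!/(2β)^(j+1).
State is unnormalized: ∫|R|² dx = 0.0041822, and ∫R*·(−ħ²/2m · R'') dx = 0.095681, so ⟨T⟩ = 0.095681 / 0.0041822.
⟨T⟩ = 22.878.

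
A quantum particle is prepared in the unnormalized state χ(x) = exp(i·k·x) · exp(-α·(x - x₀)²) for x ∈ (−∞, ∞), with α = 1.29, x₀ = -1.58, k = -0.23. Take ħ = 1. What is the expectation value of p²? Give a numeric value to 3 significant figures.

1.34

p² χ = −ħ² d²χ/dx²; ⟨p²⟩ = −ħ² ∫ χ*·χ'' dx / ∫|χ|² dx.
Gaussian moments (u = x − x₀): ∫u^(2j)·e^(−2αu²) du = (2j−1)!!/(4α)^j · √(π/(2α)), odd powers integrate to 0; here √(π/(2α)) = 1.1035. Derivatives: χ′ = (ik − 2αu)·χ, χ″ = ((ik − 2αu)² − 2α)·χ; the odd-in-u pieces drop out.
State is unnormalized: ∫|χ|² dx = 1.1035, and ∫χ*·(−ħ² χ'') dx = 1.4819, so ⟨p²⟩ = 1.4819 / 1.1035.
⟨p²⟩ = 1.3429.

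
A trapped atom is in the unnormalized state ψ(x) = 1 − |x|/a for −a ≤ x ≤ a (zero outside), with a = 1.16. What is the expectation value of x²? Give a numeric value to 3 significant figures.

⟨x²⟩ = ∫ x²·|ψ|² dx / ∫|ψ|² dx (integrals over the domain).
ψ is even, so ∫ over [−a, a] = 2∫₀ᵃ with ψ = 1 − x/a there: ∫₀ᵃ (1 − x/a)² dx = a/3, ∫₀ᵃ x²(1 − x/a)² dx = a³/30, ∫₀ᵃ x⁴(1 − x/a)² dx = a⁵/105.
State is unnormalized: ∫|ψ|² dx = 0.77333, and ∫ψ*·x²·ψ dx = 0.10406, so ⟨x²⟩ = 0.10406 / 0.77333.
⟨x²⟩ = 0.13456.

0.135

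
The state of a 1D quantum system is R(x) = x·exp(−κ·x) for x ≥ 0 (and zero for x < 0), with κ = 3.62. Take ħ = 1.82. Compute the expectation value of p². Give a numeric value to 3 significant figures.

43.4

p² R = −ħ² d²R/dx²; ⟨p²⟩ = −ħ² ∫ R*·R'' dx / ∫|R|² dx.
Differentiate x·exp(−κ·x) with the product rule; every integrand then reduces to terms xʲ·e^(−2κx) on [0, ∞), with ∫₀^∞ xʲ·e^(−2κx) dx = j!/(2κ)^(j+1).
State is unnormalized: ∫|R|² dx = 0.0052700, and ∫R*·(−ħ² R'') dx = 0.22876, so ⟨p²⟩ = 0.22876 / 0.0052700.
⟨p²⟩ = 43.407.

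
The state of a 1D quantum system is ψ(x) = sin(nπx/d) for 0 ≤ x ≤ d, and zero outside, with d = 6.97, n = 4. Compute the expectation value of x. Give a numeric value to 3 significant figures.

⟨x⟩ = ∫ x·|ψ|² dx / ∫|ψ|² dx (integrals over the domain).
With sin²θ = (1 − cos2θ)/2 on 0 ≤ x ≤ d: ∫sin²(nπx/d) dx = d/2, ∫x·sin²(nπx/d) dx = d²/4, ∫x²·sin²(nπx/d) dx = d³·(1/6 − 1/(4n²π²)); higher powers xᵏ the same way, integrating xᵏ·cos(2nπx/d) by parts.
State is unnormalized: ∫|ψ|² dx = 3.4850, and ∫ψ*·x·ψ dx = 12.145, so ⟨x⟩ = 12.145 / 3.4850.
⟨x⟩ = 3.4850.

3.49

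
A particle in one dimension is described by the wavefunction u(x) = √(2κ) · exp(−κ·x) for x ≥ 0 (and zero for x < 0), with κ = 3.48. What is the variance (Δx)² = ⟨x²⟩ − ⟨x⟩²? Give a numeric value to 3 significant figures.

0.0206

Compute ⟨x⟩ and ⟨x²⟩ separately, then (Δx)² = ⟨x²⟩ − ⟨x⟩².
Every integrand reduces to terms xʲ·e^(−2κx) on [0, ∞); use ∫₀^∞ xʲ·e^(−2κx) dx = j!/(2κ)^(j+1).
⟨x⟩ = 0.14368 and ⟨x²⟩ = 0.041287.
(Δx)² = 0.041287 − (0.14368)² = 0.020643.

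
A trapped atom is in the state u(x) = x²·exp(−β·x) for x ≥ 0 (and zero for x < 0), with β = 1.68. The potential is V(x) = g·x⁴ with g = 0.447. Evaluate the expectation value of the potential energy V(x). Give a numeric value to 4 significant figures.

⟨V⟩ = ∫ V(x)·|u|² dx / ∫|u|² dx.
Every integrand reduces to terms xʲ·e^(−2βx) on [0, ∞); use ∫₀^∞ xʲ·e^(−2βx) dx = j!/(2β)^(j+1).
State is unnormalized: ∫|u|² dx = 0.056042, and ∫u*·V(x)·u dx = 0.33020, so ⟨V⟩ = 0.33020 / 0.056042.
⟨V⟩ = 5.8920.

5.892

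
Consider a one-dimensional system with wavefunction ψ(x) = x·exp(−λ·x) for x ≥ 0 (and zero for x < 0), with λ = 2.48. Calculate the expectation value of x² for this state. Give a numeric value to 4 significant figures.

0.4878

⟨x²⟩ = ∫ x²·|ψ|² dx / ∫|ψ|² dx (integrals over the domain).
Every integrand reduces to terms xʲ·e^(−2λx) on [0, ∞); use ∫₀^∞ xʲ·e^(−2λx) dx = j!/(2λ)^(j+1).
State is unnormalized: ∫|ψ|² dx = 0.016390, and ∫ψ*·x²·ψ dx = 0.0079947, so ⟨x²⟩ = 0.0079947 / 0.016390.
⟨x²⟩ = 0.48777.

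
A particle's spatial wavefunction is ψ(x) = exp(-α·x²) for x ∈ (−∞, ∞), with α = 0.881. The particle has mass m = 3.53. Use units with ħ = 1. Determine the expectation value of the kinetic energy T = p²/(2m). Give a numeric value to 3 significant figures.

0.125

T = −(ħ²/2m) d²/dx², so ⟨T⟩ = −(ħ²/2m) ∫ ψ*·ψ'' dx / ∫|ψ|² dx; with m = 3.53.
Gaussian moments: ∫x^(2j)·e^(−2αx²) dx = (2j−1)!!/(4α)^j · √(π/(2α)), odd powers integrate to 0; here √(π/(2α)) = 1.3353. Derivatives: d/dx e^(−αx²) = −2αx·e^(−αx²), d²/dx² e^(−αx²) = (4α²x² − 2α)·e^(−αx²).
State is unnormalized: ∫|ψ|² dx = 1.3353, and ∫ψ*·(−ħ²/2m · ψ'') dx = 0.16663, so ⟨T⟩ = 0.16663 / 1.3353.
⟨T⟩ = 0.12479.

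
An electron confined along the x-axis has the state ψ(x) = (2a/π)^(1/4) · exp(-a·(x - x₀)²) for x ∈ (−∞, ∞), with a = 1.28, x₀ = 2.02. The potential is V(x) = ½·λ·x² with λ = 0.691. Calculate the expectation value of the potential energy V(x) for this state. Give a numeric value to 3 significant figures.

⟨V⟩ = ∫ V(x)·|ψ|² dx.
Gaussian moments (u = x − x₀): ∫u^(2j)·e^(−2au²) du = (2j−1)!!/(4a)^j · √(π/(2a)), odd powers integrate to 0; here √(π/(2a)) = 1.1078.
⟨V⟩ = 1.4773.

1.48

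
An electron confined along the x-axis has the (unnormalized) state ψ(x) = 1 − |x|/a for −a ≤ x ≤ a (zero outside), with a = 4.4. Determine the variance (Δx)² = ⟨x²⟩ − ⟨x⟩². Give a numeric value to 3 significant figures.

1.94

Compute ⟨x⟩ and ⟨x²⟩ separately, then (Δx)² = ⟨x²⟩ − ⟨x⟩².
ψ is even, so ∫ over [−a, a] = 2∫₀ᵃ with ψ = 1 − x/a there: ∫₀ᵃ (1 − x/a)² dx = a/3, ∫₀ᵃ x²(1 − x/a)² dx = a³/30, ∫₀ᵃ x⁴(1 − x/a)² dx = a⁵/105.
Normalization: ∫|ψ|² dx = 2.9333.
⟨x⟩ = 0.0000 and ⟨x²⟩ = 1.9360.
(Δx)² = 1.9360 − (0.0000)² = 1.9360.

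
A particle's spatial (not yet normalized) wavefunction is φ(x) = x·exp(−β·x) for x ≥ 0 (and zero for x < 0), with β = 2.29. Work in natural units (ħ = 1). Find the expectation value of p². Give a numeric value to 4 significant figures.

5.244

p² φ = −ħ² d²φ/dx²; ⟨p²⟩ = −ħ² ∫ φ*·φ'' dx / ∫|φ|² dx.
Differentiate x·exp(−β·x) with the product rule; every integrand then reduces to terms xʲ·e^(−2βx) on [0, ∞), with ∫₀^∞ xʲ·e^(−2βx) dx = j!/(2β)^(j+1).
State is unnormalized: ∫|φ|² dx = 0.020818, and ∫φ*·(−ħ² φ'') dx = 0.10917, so ⟨p²⟩ = 0.10917 / 0.020818.
⟨p²⟩ = 5.2441.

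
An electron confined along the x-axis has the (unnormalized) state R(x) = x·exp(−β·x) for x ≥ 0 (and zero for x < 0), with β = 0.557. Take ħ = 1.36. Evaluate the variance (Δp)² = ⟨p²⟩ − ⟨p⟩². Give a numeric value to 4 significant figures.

Compute ⟨p⟩ and ⟨p²⟩ separately; (Δp)² = ⟨p²⟩ − ⟨p⟩².
Differentiate x·exp(−β·x) with the product rule; every integrand then reduces to terms xʲ·e^(−2βx) on [0, ∞), with ∫₀^∞ xʲ·e^(−2βx) dx = j!/(2β)^(j+1).
Normalization: ∫|R|² dx = 1.4467.
⟨p⟩ = 0.0000 and ⟨p²⟩ = 0.57384.
(Δp)² = 0.57384 − (0.0000)² = 0.57384.

0.5738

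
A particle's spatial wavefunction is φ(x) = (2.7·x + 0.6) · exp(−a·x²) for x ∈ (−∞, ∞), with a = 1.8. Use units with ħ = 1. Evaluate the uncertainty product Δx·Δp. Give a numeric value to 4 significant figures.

Δx = √(⟨x²⟩−⟨x⟩²), Δp = √(⟨p²⟩−⟨p⟩²).
Expand each integrand as polynomial × e^(−2ax²) and use ∫x^(2j)·e^(−2ax²) dx = (2j−1)!!/(4a)^j · √(π/(2a)), odd powers → 0; here √(π/(2a)) = 0.93417. Differentiate with the product rule, d/dx e^(−ax²) = −2ax·e^(−ax²).
Normalization: ∫|φ|² dx = 1.2821.
⟨x⟩ = 0.32787, ⟨x²⟩ = 0.34381 ⇒ Δx = 0.48612.
⟨p⟩ = 0.0000, ⟨p²⟩ = 4.4557 ⇒ Δp = 2.1109.
Δx·Δp = 1.0261.

1.026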